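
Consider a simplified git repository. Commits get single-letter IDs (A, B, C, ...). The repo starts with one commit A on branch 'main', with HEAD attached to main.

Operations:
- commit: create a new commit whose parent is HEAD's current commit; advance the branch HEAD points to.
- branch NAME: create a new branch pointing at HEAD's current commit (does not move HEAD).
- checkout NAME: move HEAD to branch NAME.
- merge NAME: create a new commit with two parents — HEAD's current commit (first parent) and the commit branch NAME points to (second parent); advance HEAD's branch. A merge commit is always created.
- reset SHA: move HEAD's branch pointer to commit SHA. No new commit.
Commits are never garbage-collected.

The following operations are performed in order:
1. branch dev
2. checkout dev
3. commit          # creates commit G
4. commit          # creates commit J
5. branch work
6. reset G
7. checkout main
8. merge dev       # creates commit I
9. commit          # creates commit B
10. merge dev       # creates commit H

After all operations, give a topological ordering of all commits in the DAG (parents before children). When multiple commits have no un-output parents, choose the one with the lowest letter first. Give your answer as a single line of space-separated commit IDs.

After op 1 (branch): HEAD=main@A [dev=A main=A]
After op 2 (checkout): HEAD=dev@A [dev=A main=A]
After op 3 (commit): HEAD=dev@G [dev=G main=A]
After op 4 (commit): HEAD=dev@J [dev=J main=A]
After op 5 (branch): HEAD=dev@J [dev=J main=A work=J]
After op 6 (reset): HEAD=dev@G [dev=G main=A work=J]
After op 7 (checkout): HEAD=main@A [dev=G main=A work=J]
After op 8 (merge): HEAD=main@I [dev=G main=I work=J]
After op 9 (commit): HEAD=main@B [dev=G main=B work=J]
After op 10 (merge): HEAD=main@H [dev=G main=H work=J]
commit A: parents=[]
commit B: parents=['I']
commit G: parents=['A']
commit H: parents=['B', 'G']
commit I: parents=['A', 'G']
commit J: parents=['G']

Answer: A G I B H J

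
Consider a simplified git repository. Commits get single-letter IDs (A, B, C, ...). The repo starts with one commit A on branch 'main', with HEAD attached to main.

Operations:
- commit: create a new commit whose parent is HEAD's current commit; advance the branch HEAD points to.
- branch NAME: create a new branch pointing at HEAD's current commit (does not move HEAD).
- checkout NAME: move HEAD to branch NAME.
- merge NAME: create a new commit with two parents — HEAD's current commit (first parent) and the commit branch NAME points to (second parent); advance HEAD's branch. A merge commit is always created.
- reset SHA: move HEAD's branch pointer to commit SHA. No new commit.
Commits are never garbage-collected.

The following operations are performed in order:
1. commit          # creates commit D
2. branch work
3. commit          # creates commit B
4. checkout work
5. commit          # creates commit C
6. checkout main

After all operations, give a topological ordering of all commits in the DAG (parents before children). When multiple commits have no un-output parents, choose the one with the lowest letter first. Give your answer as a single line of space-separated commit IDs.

Answer: A D B C

Derivation:
After op 1 (commit): HEAD=main@D [main=D]
After op 2 (branch): HEAD=main@D [main=D work=D]
After op 3 (commit): HEAD=main@B [main=B work=D]
After op 4 (checkout): HEAD=work@D [main=B work=D]
After op 5 (commit): HEAD=work@C [main=B work=C]
After op 6 (checkout): HEAD=main@B [main=B work=C]
commit A: parents=[]
commit B: parents=['D']
commit C: parents=['D']
commit D: parents=['A']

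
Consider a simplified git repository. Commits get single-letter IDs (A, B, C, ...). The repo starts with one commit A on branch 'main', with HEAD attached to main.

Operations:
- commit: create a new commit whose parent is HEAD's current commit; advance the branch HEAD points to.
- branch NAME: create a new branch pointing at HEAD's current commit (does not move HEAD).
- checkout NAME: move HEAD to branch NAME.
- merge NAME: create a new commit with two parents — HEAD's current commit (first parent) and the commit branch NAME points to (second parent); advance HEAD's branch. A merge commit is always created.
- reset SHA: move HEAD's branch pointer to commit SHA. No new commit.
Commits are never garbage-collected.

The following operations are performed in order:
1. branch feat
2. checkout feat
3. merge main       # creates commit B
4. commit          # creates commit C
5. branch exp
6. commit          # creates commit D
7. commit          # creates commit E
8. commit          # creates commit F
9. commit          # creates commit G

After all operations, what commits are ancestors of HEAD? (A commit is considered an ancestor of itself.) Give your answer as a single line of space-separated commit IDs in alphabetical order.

After op 1 (branch): HEAD=main@A [feat=A main=A]
After op 2 (checkout): HEAD=feat@A [feat=A main=A]
After op 3 (merge): HEAD=feat@B [feat=B main=A]
After op 4 (commit): HEAD=feat@C [feat=C main=A]
After op 5 (branch): HEAD=feat@C [exp=C feat=C main=A]
After op 6 (commit): HEAD=feat@D [exp=C feat=D main=A]
After op 7 (commit): HEAD=feat@E [exp=C feat=E main=A]
After op 8 (commit): HEAD=feat@F [exp=C feat=F main=A]
After op 9 (commit): HEAD=feat@G [exp=C feat=G main=A]

Answer: A B C D E F G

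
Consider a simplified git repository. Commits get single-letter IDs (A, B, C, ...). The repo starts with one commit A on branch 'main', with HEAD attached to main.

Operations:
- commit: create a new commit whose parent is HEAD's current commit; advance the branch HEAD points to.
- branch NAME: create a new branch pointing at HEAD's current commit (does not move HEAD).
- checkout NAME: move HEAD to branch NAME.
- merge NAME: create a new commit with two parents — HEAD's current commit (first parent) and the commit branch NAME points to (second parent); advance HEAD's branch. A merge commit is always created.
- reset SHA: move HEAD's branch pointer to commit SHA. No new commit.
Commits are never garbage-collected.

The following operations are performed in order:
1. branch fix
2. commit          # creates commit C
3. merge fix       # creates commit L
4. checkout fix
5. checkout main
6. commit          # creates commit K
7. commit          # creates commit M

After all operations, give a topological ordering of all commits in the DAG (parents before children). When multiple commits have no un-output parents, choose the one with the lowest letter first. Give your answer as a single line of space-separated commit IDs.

After op 1 (branch): HEAD=main@A [fix=A main=A]
After op 2 (commit): HEAD=main@C [fix=A main=C]
After op 3 (merge): HEAD=main@L [fix=A main=L]
After op 4 (checkout): HEAD=fix@A [fix=A main=L]
After op 5 (checkout): HEAD=main@L [fix=A main=L]
After op 6 (commit): HEAD=main@K [fix=A main=K]
After op 7 (commit): HEAD=main@M [fix=A main=M]
commit A: parents=[]
commit C: parents=['A']
commit K: parents=['L']
commit L: parents=['C', 'A']
commit M: parents=['K']

Answer: A C L K M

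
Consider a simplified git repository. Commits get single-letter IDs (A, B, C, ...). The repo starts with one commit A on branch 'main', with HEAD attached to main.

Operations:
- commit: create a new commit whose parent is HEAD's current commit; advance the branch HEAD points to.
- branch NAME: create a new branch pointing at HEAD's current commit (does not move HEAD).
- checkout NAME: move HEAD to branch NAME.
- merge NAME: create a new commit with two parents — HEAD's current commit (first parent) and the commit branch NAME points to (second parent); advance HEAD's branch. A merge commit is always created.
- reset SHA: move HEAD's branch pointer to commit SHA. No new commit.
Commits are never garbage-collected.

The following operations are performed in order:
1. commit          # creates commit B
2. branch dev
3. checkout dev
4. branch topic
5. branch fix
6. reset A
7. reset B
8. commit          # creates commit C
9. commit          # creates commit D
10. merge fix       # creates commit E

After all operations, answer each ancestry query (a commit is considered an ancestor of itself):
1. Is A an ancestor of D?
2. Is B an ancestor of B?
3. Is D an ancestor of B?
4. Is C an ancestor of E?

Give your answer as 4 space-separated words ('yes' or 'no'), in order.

After op 1 (commit): HEAD=main@B [main=B]
After op 2 (branch): HEAD=main@B [dev=B main=B]
After op 3 (checkout): HEAD=dev@B [dev=B main=B]
After op 4 (branch): HEAD=dev@B [dev=B main=B topic=B]
After op 5 (branch): HEAD=dev@B [dev=B fix=B main=B topic=B]
After op 6 (reset): HEAD=dev@A [dev=A fix=B main=B topic=B]
After op 7 (reset): HEAD=dev@B [dev=B fix=B main=B topic=B]
After op 8 (commit): HEAD=dev@C [dev=C fix=B main=B topic=B]
After op 9 (commit): HEAD=dev@D [dev=D fix=B main=B topic=B]
After op 10 (merge): HEAD=dev@E [dev=E fix=B main=B topic=B]
ancestors(D) = {A,B,C,D}; A in? yes
ancestors(B) = {A,B}; B in? yes
ancestors(B) = {A,B}; D in? no
ancestors(E) = {A,B,C,D,E}; C in? yes

Answer: yes yes no yes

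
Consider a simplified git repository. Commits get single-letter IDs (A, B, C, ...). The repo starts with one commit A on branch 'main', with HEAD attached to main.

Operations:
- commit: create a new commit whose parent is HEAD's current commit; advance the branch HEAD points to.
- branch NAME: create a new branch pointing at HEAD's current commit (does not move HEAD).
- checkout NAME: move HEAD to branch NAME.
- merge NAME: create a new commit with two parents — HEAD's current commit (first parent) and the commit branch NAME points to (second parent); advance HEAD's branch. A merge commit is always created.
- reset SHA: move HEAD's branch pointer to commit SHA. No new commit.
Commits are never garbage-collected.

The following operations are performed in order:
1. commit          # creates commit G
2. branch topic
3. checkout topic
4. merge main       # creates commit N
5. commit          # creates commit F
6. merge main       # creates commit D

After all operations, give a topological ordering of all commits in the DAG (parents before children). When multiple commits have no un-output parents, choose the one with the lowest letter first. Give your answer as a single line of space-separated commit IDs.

After op 1 (commit): HEAD=main@G [main=G]
After op 2 (branch): HEAD=main@G [main=G topic=G]
After op 3 (checkout): HEAD=topic@G [main=G topic=G]
After op 4 (merge): HEAD=topic@N [main=G topic=N]
After op 5 (commit): HEAD=topic@F [main=G topic=F]
After op 6 (merge): HEAD=topic@D [main=G topic=D]
commit A: parents=[]
commit D: parents=['F', 'G']
commit F: parents=['N']
commit G: parents=['A']
commit N: parents=['G', 'G']

Answer: A G N F D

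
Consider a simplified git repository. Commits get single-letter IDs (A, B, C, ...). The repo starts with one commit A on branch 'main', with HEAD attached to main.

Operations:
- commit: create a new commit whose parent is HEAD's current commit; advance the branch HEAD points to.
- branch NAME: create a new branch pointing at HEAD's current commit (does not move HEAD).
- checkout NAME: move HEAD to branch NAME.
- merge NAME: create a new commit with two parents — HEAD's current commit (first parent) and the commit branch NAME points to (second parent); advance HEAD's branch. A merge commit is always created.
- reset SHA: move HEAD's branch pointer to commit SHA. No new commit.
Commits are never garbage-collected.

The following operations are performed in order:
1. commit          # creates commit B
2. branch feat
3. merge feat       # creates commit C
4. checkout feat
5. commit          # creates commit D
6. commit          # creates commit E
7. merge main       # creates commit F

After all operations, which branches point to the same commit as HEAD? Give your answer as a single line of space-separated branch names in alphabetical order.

After op 1 (commit): HEAD=main@B [main=B]
After op 2 (branch): HEAD=main@B [feat=B main=B]
After op 3 (merge): HEAD=main@C [feat=B main=C]
After op 4 (checkout): HEAD=feat@B [feat=B main=C]
After op 5 (commit): HEAD=feat@D [feat=D main=C]
After op 6 (commit): HEAD=feat@E [feat=E main=C]
After op 7 (merge): HEAD=feat@F [feat=F main=C]

Answer: feat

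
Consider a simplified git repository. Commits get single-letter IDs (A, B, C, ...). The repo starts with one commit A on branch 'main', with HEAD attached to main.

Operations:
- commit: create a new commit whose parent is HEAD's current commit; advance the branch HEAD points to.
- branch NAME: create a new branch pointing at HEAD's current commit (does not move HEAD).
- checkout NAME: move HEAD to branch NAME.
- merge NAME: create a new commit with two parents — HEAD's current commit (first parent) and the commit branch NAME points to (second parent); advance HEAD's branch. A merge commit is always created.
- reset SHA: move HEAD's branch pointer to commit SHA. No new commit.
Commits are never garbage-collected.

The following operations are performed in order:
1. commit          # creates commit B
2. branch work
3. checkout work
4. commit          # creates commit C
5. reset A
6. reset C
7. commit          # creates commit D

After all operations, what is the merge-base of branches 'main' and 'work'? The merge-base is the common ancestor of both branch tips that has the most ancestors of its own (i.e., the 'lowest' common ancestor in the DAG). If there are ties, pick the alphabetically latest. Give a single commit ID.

After op 1 (commit): HEAD=main@B [main=B]
After op 2 (branch): HEAD=main@B [main=B work=B]
After op 3 (checkout): HEAD=work@B [main=B work=B]
After op 4 (commit): HEAD=work@C [main=B work=C]
After op 5 (reset): HEAD=work@A [main=B work=A]
After op 6 (reset): HEAD=work@C [main=B work=C]
After op 7 (commit): HEAD=work@D [main=B work=D]
ancestors(main=B): ['A', 'B']
ancestors(work=D): ['A', 'B', 'C', 'D']
common: ['A', 'B']

Answer: B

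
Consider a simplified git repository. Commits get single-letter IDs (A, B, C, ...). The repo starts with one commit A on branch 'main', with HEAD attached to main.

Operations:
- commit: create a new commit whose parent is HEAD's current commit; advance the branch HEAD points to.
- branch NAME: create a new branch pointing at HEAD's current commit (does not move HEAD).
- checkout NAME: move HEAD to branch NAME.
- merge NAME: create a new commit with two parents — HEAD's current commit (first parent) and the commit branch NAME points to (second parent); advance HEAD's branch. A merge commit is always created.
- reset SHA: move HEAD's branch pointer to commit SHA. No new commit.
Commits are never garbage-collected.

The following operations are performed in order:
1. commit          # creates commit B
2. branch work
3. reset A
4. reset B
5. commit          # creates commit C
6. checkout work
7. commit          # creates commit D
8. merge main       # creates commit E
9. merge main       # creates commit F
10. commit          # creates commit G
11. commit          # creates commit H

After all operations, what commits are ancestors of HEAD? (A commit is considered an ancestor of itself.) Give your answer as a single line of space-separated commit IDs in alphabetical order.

Answer: A B C D E F G H

Derivation:
After op 1 (commit): HEAD=main@B [main=B]
After op 2 (branch): HEAD=main@B [main=B work=B]
After op 3 (reset): HEAD=main@A [main=A work=B]
After op 4 (reset): HEAD=main@B [main=B work=B]
After op 5 (commit): HEAD=main@C [main=C work=B]
After op 6 (checkout): HEAD=work@B [main=C work=B]
After op 7 (commit): HEAD=work@D [main=C work=D]
After op 8 (merge): HEAD=work@E [main=C work=E]
After op 9 (merge): HEAD=work@F [main=C work=F]
After op 10 (commit): HEAD=work@G [main=C work=G]
After op 11 (commit): HEAD=work@H [main=C work=H]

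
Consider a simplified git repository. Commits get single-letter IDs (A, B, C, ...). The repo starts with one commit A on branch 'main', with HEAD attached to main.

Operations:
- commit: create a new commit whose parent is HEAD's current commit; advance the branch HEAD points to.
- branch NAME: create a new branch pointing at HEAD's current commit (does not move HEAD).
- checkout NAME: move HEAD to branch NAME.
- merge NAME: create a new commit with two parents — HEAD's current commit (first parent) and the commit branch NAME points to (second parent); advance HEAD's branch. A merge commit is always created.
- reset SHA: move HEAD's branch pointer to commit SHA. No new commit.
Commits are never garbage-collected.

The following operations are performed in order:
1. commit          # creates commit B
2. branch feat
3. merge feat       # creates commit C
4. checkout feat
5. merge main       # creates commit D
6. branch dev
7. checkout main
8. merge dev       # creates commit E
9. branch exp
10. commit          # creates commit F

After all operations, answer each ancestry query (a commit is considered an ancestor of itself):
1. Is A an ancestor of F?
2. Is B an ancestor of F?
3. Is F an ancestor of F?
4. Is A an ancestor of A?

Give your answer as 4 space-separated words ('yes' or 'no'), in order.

Answer: yes yes yes yes

Derivation:
After op 1 (commit): HEAD=main@B [main=B]
After op 2 (branch): HEAD=main@B [feat=B main=B]
After op 3 (merge): HEAD=main@C [feat=B main=C]
After op 4 (checkout): HEAD=feat@B [feat=B main=C]
After op 5 (merge): HEAD=feat@D [feat=D main=C]
After op 6 (branch): HEAD=feat@D [dev=D feat=D main=C]
After op 7 (checkout): HEAD=main@C [dev=D feat=D main=C]
After op 8 (merge): HEAD=main@E [dev=D feat=D main=E]
After op 9 (branch): HEAD=main@E [dev=D exp=E feat=D main=E]
After op 10 (commit): HEAD=main@F [dev=D exp=E feat=D main=F]
ancestors(F) = {A,B,C,D,E,F}; A in? yes
ancestors(F) = {A,B,C,D,E,F}; B in? yes
ancestors(F) = {A,B,C,D,E,F}; F in? yes
ancestors(A) = {A}; A in? yes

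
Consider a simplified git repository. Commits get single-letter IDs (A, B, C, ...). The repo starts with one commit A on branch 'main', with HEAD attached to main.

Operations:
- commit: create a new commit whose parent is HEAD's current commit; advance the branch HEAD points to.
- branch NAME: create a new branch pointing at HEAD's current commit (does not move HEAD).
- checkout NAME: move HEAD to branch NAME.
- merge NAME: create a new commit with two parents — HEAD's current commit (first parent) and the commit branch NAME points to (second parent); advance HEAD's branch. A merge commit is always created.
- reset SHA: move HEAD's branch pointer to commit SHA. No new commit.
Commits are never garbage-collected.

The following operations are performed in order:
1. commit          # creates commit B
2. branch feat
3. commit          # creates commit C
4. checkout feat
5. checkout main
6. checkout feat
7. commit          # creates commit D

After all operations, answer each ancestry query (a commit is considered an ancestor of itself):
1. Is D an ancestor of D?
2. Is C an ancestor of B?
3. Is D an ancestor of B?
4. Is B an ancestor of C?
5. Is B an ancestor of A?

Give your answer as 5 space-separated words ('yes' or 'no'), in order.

After op 1 (commit): HEAD=main@B [main=B]
After op 2 (branch): HEAD=main@B [feat=B main=B]
After op 3 (commit): HEAD=main@C [feat=B main=C]
After op 4 (checkout): HEAD=feat@B [feat=B main=C]
After op 5 (checkout): HEAD=main@C [feat=B main=C]
After op 6 (checkout): HEAD=feat@B [feat=B main=C]
After op 7 (commit): HEAD=feat@D [feat=D main=C]
ancestors(D) = {A,B,D}; D in? yes
ancestors(B) = {A,B}; C in? no
ancestors(B) = {A,B}; D in? no
ancestors(C) = {A,B,C}; B in? yes
ancestors(A) = {A}; B in? no

Answer: yes no no yes no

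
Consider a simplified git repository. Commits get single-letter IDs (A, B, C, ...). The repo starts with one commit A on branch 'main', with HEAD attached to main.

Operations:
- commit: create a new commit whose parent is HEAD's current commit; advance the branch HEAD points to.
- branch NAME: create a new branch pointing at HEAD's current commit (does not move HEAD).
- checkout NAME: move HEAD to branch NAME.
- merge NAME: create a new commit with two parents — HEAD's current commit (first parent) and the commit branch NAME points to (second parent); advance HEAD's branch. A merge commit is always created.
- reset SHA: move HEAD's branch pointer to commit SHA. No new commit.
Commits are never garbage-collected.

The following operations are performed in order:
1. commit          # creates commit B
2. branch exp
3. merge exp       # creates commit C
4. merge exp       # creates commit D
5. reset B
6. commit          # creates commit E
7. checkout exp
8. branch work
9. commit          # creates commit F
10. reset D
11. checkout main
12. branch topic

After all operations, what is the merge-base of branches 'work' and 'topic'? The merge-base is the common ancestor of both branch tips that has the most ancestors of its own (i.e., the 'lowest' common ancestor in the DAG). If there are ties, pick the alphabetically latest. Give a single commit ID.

Answer: B

Derivation:
After op 1 (commit): HEAD=main@B [main=B]
After op 2 (branch): HEAD=main@B [exp=B main=B]
After op 3 (merge): HEAD=main@C [exp=B main=C]
After op 4 (merge): HEAD=main@D [exp=B main=D]
After op 5 (reset): HEAD=main@B [exp=B main=B]
After op 6 (commit): HEAD=main@E [exp=B main=E]
After op 7 (checkout): HEAD=exp@B [exp=B main=E]
After op 8 (branch): HEAD=exp@B [exp=B main=E work=B]
After op 9 (commit): HEAD=exp@F [exp=F main=E work=B]
After op 10 (reset): HEAD=exp@D [exp=D main=E work=B]
After op 11 (checkout): HEAD=main@E [exp=D main=E work=B]
After op 12 (branch): HEAD=main@E [exp=D main=E topic=E work=B]
ancestors(work=B): ['A', 'B']
ancestors(topic=E): ['A', 'B', 'E']
common: ['A', 'B']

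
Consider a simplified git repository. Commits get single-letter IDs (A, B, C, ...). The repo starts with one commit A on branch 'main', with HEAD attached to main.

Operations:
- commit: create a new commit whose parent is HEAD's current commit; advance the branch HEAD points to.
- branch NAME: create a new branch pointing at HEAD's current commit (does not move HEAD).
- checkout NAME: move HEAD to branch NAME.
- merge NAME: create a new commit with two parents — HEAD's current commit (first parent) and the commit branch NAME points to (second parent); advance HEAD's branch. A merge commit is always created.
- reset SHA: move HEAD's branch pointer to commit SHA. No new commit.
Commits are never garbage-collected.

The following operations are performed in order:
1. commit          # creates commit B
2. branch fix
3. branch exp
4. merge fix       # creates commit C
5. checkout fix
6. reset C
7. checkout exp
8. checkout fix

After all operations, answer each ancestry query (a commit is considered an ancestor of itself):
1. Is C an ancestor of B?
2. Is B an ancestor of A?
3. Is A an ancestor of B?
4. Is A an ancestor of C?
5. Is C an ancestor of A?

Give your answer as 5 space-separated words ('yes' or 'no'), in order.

Answer: no no yes yes no

Derivation:
After op 1 (commit): HEAD=main@B [main=B]
After op 2 (branch): HEAD=main@B [fix=B main=B]
After op 3 (branch): HEAD=main@B [exp=B fix=B main=B]
After op 4 (merge): HEAD=main@C [exp=B fix=B main=C]
After op 5 (checkout): HEAD=fix@B [exp=B fix=B main=C]
After op 6 (reset): HEAD=fix@C [exp=B fix=C main=C]
After op 7 (checkout): HEAD=exp@B [exp=B fix=C main=C]
After op 8 (checkout): HEAD=fix@C [exp=B fix=C main=C]
ancestors(B) = {A,B}; C in? no
ancestors(A) = {A}; B in? no
ancestors(B) = {A,B}; A in? yes
ancestors(C) = {A,B,C}; A in? yes
ancestors(A) = {A}; C in? no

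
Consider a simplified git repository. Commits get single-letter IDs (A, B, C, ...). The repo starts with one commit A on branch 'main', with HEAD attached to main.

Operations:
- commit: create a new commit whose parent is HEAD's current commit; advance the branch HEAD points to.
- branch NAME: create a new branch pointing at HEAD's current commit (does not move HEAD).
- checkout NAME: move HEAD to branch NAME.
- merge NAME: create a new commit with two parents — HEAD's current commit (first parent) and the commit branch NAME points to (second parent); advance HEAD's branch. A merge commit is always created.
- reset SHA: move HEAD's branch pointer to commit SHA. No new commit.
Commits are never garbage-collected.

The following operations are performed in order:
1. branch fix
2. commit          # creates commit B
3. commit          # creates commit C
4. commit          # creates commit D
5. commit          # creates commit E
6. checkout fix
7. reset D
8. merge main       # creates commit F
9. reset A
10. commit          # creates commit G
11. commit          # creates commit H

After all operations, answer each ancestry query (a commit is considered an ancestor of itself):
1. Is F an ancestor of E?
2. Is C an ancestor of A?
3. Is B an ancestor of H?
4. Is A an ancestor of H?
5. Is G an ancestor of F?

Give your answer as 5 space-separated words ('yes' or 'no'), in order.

Answer: no no no yes no

Derivation:
After op 1 (branch): HEAD=main@A [fix=A main=A]
After op 2 (commit): HEAD=main@B [fix=A main=B]
After op 3 (commit): HEAD=main@C [fix=A main=C]
After op 4 (commit): HEAD=main@D [fix=A main=D]
After op 5 (commit): HEAD=main@E [fix=A main=E]
After op 6 (checkout): HEAD=fix@A [fix=A main=E]
After op 7 (reset): HEAD=fix@D [fix=D main=E]
After op 8 (merge): HEAD=fix@F [fix=F main=E]
After op 9 (reset): HEAD=fix@A [fix=A main=E]
After op 10 (commit): HEAD=fix@G [fix=G main=E]
After op 11 (commit): HEAD=fix@H [fix=H main=E]
ancestors(E) = {A,B,C,D,E}; F in? no
ancestors(A) = {A}; C in? no
ancestors(H) = {A,G,H}; B in? no
ancestors(H) = {A,G,H}; A in? yes
ancestors(F) = {A,B,C,D,E,F}; G in? no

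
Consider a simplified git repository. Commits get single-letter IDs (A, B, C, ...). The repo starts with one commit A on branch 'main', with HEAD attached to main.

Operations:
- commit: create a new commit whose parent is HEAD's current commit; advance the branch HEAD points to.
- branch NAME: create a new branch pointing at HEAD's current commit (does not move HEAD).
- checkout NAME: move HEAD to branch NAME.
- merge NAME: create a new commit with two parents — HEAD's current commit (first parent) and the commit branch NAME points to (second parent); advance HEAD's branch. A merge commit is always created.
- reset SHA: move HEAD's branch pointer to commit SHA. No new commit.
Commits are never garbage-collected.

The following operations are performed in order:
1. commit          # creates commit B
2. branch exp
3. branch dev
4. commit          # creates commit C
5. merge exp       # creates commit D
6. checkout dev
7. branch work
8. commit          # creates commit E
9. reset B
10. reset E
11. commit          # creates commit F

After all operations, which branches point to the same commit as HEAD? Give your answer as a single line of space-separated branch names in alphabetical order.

Answer: dev

Derivation:
After op 1 (commit): HEAD=main@B [main=B]
After op 2 (branch): HEAD=main@B [exp=B main=B]
After op 3 (branch): HEAD=main@B [dev=B exp=B main=B]
After op 4 (commit): HEAD=main@C [dev=B exp=B main=C]
After op 5 (merge): HEAD=main@D [dev=B exp=B main=D]
After op 6 (checkout): HEAD=dev@B [dev=B exp=B main=D]
After op 7 (branch): HEAD=dev@B [dev=B exp=B main=D work=B]
After op 8 (commit): HEAD=dev@E [dev=E exp=B main=D work=B]
After op 9 (reset): HEAD=dev@B [dev=B exp=B main=D work=B]
After op 10 (reset): HEAD=dev@E [dev=E exp=B main=D work=B]
After op 11 (commit): HEAD=dev@F [dev=F exp=B main=D work=B]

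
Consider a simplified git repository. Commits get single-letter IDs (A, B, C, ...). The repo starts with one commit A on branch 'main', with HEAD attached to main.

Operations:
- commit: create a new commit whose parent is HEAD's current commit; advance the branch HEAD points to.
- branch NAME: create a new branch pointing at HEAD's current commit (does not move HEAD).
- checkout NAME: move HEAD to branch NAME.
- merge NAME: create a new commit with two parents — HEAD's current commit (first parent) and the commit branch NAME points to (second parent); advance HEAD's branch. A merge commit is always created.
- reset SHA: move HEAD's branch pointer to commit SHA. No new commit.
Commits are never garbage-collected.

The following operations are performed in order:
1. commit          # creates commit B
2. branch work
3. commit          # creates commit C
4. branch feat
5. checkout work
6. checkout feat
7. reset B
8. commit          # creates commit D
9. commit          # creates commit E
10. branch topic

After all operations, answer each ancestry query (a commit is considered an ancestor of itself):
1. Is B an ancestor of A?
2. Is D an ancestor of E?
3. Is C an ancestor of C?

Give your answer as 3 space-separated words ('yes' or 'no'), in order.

Answer: no yes yes

Derivation:
After op 1 (commit): HEAD=main@B [main=B]
After op 2 (branch): HEAD=main@B [main=B work=B]
After op 3 (commit): HEAD=main@C [main=C work=B]
After op 4 (branch): HEAD=main@C [feat=C main=C work=B]
After op 5 (checkout): HEAD=work@B [feat=C main=C work=B]
After op 6 (checkout): HEAD=feat@C [feat=C main=C work=B]
After op 7 (reset): HEAD=feat@B [feat=B main=C work=B]
After op 8 (commit): HEAD=feat@D [feat=D main=C work=B]
After op 9 (commit): HEAD=feat@E [feat=E main=C work=B]
After op 10 (branch): HEAD=feat@E [feat=E main=C topic=E work=B]
ancestors(A) = {A}; B in? no
ancestors(E) = {A,B,D,E}; D in? yes
ancestors(C) = {A,B,C}; C in? yes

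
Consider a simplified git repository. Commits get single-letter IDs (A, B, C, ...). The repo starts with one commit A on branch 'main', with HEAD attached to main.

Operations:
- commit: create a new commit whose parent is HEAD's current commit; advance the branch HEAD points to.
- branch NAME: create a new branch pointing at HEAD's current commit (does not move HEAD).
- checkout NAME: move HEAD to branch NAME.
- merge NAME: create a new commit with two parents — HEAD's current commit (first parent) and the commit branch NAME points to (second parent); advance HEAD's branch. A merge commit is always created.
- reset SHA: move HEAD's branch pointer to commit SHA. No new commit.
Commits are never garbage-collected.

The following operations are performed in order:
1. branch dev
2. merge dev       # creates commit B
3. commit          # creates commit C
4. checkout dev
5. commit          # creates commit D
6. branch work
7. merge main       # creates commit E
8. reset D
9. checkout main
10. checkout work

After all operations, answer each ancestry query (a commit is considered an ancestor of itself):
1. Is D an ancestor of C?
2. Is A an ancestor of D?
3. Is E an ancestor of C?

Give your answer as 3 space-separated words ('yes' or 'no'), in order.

Answer: no yes no

Derivation:
After op 1 (branch): HEAD=main@A [dev=A main=A]
After op 2 (merge): HEAD=main@B [dev=A main=B]
After op 3 (commit): HEAD=main@C [dev=A main=C]
After op 4 (checkout): HEAD=dev@A [dev=A main=C]
After op 5 (commit): HEAD=dev@D [dev=D main=C]
After op 6 (branch): HEAD=dev@D [dev=D main=C work=D]
After op 7 (merge): HEAD=dev@E [dev=E main=C work=D]
After op 8 (reset): HEAD=dev@D [dev=D main=C work=D]
After op 9 (checkout): HEAD=main@C [dev=D main=C work=D]
After op 10 (checkout): HEAD=work@D [dev=D main=C work=D]
ancestors(C) = {A,B,C}; D in? no
ancestors(D) = {A,D}; A in? yes
ancestors(C) = {A,B,C}; E in? no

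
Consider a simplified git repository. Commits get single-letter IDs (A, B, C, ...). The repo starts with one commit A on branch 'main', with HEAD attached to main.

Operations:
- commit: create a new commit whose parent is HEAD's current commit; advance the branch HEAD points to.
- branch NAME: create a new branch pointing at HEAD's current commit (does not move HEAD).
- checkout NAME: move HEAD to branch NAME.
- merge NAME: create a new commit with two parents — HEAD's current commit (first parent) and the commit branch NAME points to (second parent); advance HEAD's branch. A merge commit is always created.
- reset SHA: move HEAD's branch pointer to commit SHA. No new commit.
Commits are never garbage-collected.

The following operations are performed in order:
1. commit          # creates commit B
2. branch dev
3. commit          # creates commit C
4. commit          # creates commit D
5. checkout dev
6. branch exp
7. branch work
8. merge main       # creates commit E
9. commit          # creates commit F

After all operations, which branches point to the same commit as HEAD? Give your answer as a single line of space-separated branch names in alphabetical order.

Answer: dev

Derivation:
After op 1 (commit): HEAD=main@B [main=B]
After op 2 (branch): HEAD=main@B [dev=B main=B]
After op 3 (commit): HEAD=main@C [dev=B main=C]
After op 4 (commit): HEAD=main@D [dev=B main=D]
After op 5 (checkout): HEAD=dev@B [dev=B main=D]
After op 6 (branch): HEAD=dev@B [dev=B exp=B main=D]
After op 7 (branch): HEAD=dev@B [dev=B exp=B main=D work=B]
After op 8 (merge): HEAD=dev@E [dev=E exp=B main=D work=B]
After op 9 (commit): HEAD=dev@F [dev=F exp=B main=D work=B]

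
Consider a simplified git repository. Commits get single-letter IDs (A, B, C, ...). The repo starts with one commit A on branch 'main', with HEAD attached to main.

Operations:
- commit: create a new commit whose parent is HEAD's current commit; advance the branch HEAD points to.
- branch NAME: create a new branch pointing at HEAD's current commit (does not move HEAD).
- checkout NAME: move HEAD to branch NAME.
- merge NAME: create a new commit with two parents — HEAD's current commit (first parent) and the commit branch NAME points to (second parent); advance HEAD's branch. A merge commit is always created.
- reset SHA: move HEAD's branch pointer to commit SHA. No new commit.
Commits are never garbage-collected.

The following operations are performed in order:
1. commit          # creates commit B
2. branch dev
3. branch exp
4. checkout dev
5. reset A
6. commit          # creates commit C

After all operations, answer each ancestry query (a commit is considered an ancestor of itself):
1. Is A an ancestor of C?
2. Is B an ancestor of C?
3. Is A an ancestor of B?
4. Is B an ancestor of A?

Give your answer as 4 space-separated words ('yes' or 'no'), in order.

After op 1 (commit): HEAD=main@B [main=B]
After op 2 (branch): HEAD=main@B [dev=B main=B]
After op 3 (branch): HEAD=main@B [dev=B exp=B main=B]
After op 4 (checkout): HEAD=dev@B [dev=B exp=B main=B]
After op 5 (reset): HEAD=dev@A [dev=A exp=B main=B]
After op 6 (commit): HEAD=dev@C [dev=C exp=B main=B]
ancestors(C) = {A,C}; A in? yes
ancestors(C) = {A,C}; B in? no
ancestors(B) = {A,B}; A in? yes
ancestors(A) = {A}; B in? no

Answer: yes no yes no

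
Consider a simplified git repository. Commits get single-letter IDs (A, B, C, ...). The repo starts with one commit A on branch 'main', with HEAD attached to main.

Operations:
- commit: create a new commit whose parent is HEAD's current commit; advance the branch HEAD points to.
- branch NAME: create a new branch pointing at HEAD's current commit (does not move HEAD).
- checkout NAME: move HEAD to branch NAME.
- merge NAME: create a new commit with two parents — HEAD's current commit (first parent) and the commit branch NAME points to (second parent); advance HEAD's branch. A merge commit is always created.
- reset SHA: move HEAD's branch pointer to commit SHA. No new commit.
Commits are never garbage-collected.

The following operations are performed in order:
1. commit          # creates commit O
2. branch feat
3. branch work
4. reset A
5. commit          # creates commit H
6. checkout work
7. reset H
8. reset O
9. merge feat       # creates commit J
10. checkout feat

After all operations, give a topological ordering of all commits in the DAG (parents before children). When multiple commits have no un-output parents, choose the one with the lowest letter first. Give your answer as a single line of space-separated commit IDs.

Answer: A H O J

Derivation:
After op 1 (commit): HEAD=main@O [main=O]
After op 2 (branch): HEAD=main@O [feat=O main=O]
After op 3 (branch): HEAD=main@O [feat=O main=O work=O]
After op 4 (reset): HEAD=main@A [feat=O main=A work=O]
After op 5 (commit): HEAD=main@H [feat=O main=H work=O]
After op 6 (checkout): HEAD=work@O [feat=O main=H work=O]
After op 7 (reset): HEAD=work@H [feat=O main=H work=H]
After op 8 (reset): HEAD=work@O [feat=O main=H work=O]
After op 9 (merge): HEAD=work@J [feat=O main=H work=J]
After op 10 (checkout): HEAD=feat@O [feat=O main=H work=J]
commit A: parents=[]
commit H: parents=['A']
commit J: parents=['O', 'O']
commit O: parents=['A']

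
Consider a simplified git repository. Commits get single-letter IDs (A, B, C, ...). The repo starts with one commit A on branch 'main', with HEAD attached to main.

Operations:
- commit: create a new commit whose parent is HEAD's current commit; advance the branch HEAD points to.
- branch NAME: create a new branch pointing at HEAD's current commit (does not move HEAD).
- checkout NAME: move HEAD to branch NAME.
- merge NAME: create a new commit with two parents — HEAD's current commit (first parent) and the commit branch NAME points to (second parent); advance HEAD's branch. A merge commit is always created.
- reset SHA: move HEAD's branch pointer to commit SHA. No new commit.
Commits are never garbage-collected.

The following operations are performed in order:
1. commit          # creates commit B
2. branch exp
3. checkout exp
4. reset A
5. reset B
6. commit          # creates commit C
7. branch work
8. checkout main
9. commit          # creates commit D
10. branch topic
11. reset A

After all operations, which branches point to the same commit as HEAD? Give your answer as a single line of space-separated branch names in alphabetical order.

Answer: main

Derivation:
After op 1 (commit): HEAD=main@B [main=B]
After op 2 (branch): HEAD=main@B [exp=B main=B]
After op 3 (checkout): HEAD=exp@B [exp=B main=B]
After op 4 (reset): HEAD=exp@A [exp=A main=B]
After op 5 (reset): HEAD=exp@B [exp=B main=B]
After op 6 (commit): HEAD=exp@C [exp=C main=B]
After op 7 (branch): HEAD=exp@C [exp=C main=B work=C]
After op 8 (checkout): HEAD=main@B [exp=C main=B work=C]
After op 9 (commit): HEAD=main@D [exp=C main=D work=C]
After op 10 (branch): HEAD=main@D [exp=C main=D topic=D work=C]
After op 11 (reset): HEAD=main@A [exp=C main=A topic=D work=C]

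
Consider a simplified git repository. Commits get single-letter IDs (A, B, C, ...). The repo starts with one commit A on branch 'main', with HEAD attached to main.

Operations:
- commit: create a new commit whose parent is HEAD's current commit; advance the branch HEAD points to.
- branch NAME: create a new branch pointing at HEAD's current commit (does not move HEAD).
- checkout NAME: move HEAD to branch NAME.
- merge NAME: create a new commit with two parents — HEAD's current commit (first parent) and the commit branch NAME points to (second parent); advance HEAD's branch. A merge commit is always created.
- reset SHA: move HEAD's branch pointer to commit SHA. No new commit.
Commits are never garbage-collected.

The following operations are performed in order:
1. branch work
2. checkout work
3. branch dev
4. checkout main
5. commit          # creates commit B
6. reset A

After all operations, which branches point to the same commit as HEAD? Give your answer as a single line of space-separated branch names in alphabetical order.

After op 1 (branch): HEAD=main@A [main=A work=A]
After op 2 (checkout): HEAD=work@A [main=A work=A]
After op 3 (branch): HEAD=work@A [dev=A main=A work=A]
After op 4 (checkout): HEAD=main@A [dev=A main=A work=A]
After op 5 (commit): HEAD=main@B [dev=A main=B work=A]
After op 6 (reset): HEAD=main@A [dev=A main=A work=A]

Answer: dev main work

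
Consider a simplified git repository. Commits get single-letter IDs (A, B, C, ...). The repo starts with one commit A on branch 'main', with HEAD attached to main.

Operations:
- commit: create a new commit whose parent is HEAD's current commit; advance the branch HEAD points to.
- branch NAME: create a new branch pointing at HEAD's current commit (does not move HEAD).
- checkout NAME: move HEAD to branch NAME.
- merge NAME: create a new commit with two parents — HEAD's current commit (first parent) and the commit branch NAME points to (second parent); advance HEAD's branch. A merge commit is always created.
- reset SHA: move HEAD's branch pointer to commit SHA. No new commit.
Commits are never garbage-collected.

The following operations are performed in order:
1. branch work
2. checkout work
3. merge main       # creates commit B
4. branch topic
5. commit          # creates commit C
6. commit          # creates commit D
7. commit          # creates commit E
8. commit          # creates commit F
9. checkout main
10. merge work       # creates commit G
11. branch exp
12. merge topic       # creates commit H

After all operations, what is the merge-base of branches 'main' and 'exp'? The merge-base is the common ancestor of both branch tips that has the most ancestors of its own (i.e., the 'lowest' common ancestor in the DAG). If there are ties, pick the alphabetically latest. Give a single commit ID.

Answer: G

Derivation:
After op 1 (branch): HEAD=main@A [main=A work=A]
After op 2 (checkout): HEAD=work@A [main=A work=A]
After op 3 (merge): HEAD=work@B [main=A work=B]
After op 4 (branch): HEAD=work@B [main=A topic=B work=B]
After op 5 (commit): HEAD=work@C [main=A topic=B work=C]
After op 6 (commit): HEAD=work@D [main=A topic=B work=D]
After op 7 (commit): HEAD=work@E [main=A topic=B work=E]
After op 8 (commit): HEAD=work@F [main=A topic=B work=F]
After op 9 (checkout): HEAD=main@A [main=A topic=B work=F]
After op 10 (merge): HEAD=main@G [main=G topic=B work=F]
After op 11 (branch): HEAD=main@G [exp=G main=G topic=B work=F]
After op 12 (merge): HEAD=main@H [exp=G main=H topic=B work=F]
ancestors(main=H): ['A', 'B', 'C', 'D', 'E', 'F', 'G', 'H']
ancestors(exp=G): ['A', 'B', 'C', 'D', 'E', 'F', 'G']
common: ['A', 'B', 'C', 'D', 'E', 'F', 'G']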